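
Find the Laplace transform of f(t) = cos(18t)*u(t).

Standard pair: cos(wt)*u(t) <-> s/(s^2+w^2)
With w = 18: L{cos(18t)*u(t)} = s/(s^2+324)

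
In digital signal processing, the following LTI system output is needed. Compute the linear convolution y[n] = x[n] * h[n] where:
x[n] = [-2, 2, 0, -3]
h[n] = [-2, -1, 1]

y[n] = sum_k x[k]*h[n-k]. Output length = len(x) + len(h) - 1 = 4 + 3 - 1 = 6.
y[0] = -2*-2 = 4
y[1] = 2*-2 + -2*-1 = -2
y[2] = 0*-2 + 2*-1 + -2*1 = -4
y[3] = -3*-2 + 0*-1 + 2*1 = 8
y[4] = -3*-1 + 0*1 = 3
y[5] = -3*1 = -3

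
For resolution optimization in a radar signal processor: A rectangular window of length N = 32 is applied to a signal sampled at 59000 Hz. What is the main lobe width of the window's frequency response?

For a rectangular window of length N,
the main lobe width in frequency is 2*f_s/N.
= 2*59000/32 = 7375/2 Hz
This determines the minimum frequency separation for resolving two sinusoids.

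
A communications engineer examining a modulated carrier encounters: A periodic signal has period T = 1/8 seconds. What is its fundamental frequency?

The fundamental frequency is the reciprocal of the period.
f = 1/T = 1/(1/8) = 8 Hz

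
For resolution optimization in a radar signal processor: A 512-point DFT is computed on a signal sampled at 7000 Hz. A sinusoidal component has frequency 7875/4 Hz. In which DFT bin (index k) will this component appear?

DFT frequency resolution = f_s/N = 7000/512 = 875/64 Hz
Bin index k = f_signal / resolution = 7875/4 / 875/64 = 144
The signal frequency 7875/4 Hz falls in DFT bin k = 144.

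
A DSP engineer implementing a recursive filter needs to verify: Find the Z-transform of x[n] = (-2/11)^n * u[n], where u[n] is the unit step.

The Z-transform of a^n * u[n] is z/(z-a) for |z| > |a|.
Here a = -2/11, so X(z) = z/(z - (-2/11)) = 11z/(11z + 2)
ROC: |z| > 2/11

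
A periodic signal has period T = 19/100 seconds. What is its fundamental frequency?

The fundamental frequency is the reciprocal of the period.
f = 1/T = 1/(19/100) = 100/19 Hz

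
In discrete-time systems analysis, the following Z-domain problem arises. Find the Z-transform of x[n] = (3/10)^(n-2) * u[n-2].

Time-shifting property: if X(z) = Z{x[n]}, then Z{x[n-d]} = z^(-d) * X(z)
X(z) = z/(z - 3/10) for x[n] = (3/10)^n * u[n]
Z{x[n-2]} = z^(-2) * z/(z - 3/10) = z^(-1)/(z - 3/10)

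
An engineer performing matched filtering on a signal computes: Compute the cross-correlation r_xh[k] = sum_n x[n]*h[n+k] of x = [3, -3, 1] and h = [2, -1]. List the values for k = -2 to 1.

Both sequences indexed from 0 and zero outside their support.
Lags with overlap: k = -2 to 1.
  r_xh[-2] = x[2]*h[0] = 2
  r_xh[-1] = x[1]*h[0] + x[2]*h[1] = -7
  r_xh[0] = x[0]*h[0] + x[1]*h[1] = 9
  r_xh[1] = x[0]*h[1] = -3
r_xh = [2, -7, 9, -3] (for k = -2, ..., 1)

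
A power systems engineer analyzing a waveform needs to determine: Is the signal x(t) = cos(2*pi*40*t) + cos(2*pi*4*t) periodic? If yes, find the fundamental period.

f1 = 40 Hz, f2 = 4 Hz
Period T1 = 1/40, T2 = 1/4
Ratio T1/T2 = 4/40, which is rational.
The signal is periodic with fundamental period T = 1/GCD(40,4) = 1/4 s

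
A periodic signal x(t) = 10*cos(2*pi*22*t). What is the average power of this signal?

Average power of A*cos(wt) is A^2/2.
P = 10^2 / 2 = 100/2 = 50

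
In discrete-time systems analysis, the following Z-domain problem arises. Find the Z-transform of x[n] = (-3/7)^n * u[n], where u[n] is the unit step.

The Z-transform of a^n * u[n] is z/(z-a) for |z| > |a|.
Here a = -3/7, so X(z) = z/(z - (-3/7)) = 7z/(7z + 3)
ROC: |z| > 3/7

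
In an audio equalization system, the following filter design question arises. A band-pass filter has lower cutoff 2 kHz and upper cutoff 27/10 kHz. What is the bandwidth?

Bandwidth = f_high - f_low
= 27/10 kHz - 2 kHz = 7/10 kHz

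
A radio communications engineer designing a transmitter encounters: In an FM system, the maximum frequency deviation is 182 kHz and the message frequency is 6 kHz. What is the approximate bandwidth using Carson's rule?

Carson's rule: BW = 2*(delta_f + f_m)
= 2*(182 + 6) kHz = 376 kHz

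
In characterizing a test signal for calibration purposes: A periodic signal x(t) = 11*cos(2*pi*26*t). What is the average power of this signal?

Average power of A*cos(wt) is A^2/2.
P = 11^2 / 2 = 121/2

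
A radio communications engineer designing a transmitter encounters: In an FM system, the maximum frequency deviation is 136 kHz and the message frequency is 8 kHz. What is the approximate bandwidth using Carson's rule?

Carson's rule: BW = 2*(delta_f + f_m)
= 2*(136 + 8) kHz = 288 kHz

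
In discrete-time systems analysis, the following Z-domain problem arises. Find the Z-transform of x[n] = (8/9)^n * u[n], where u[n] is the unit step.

The Z-transform of a^n * u[n] is z/(z-a) for |z| > |a|.
Here a = 8/9, so X(z) = z/(z - (8/9)) = 9z/(9z - 8)
ROC: |z| > 8/9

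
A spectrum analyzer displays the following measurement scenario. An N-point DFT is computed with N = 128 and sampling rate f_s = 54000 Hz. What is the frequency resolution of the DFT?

DFT frequency resolution = f_s / N
= 54000 / 128 = 3375/8 Hz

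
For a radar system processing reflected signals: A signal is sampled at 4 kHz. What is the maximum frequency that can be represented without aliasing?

The maximum frequency that can be represented without aliasing
is the Nyquist frequency: f_max = f_s / 2 = 4 kHz / 2 = 2 kHz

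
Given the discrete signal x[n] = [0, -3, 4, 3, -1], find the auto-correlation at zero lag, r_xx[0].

The auto-correlation at zero lag r_xx[0] equals the signal energy.
r_xx[0] = sum of x[n]^2 = 0^2 + (-3)^2 + 4^2 + 3^2 + (-1)^2
= 0 + 9 + 16 + 9 + 1 = 35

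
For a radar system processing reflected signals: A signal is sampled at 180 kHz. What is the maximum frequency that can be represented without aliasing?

The maximum frequency that can be represented without aliasing
is the Nyquist frequency: f_max = f_s / 2 = 180 kHz / 2 = 90 kHz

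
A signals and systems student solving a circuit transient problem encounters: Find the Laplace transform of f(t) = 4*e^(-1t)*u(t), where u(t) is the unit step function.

Standard Laplace transform pair:
e^(-at)*u(t) <-> 1/(s+a)
With a = 1: L{4*e^(-1t)*u(t)} = 4/(s+1), ROC: Re(s) > -1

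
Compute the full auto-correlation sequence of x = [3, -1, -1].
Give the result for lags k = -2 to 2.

r_xx[k] = sum_m x[m]*x[m+k], indexed from 0, for k = -2 to 2:
  r_xx[-2] = x[2]*x[0] = -3
  r_xx[-1] = x[1]*x[0] + x[2]*x[1] = -2
  r_xx[0] = x[0]*x[0] + x[1]*x[1] + x[2]*x[2] = 11
  r_xx[1] = x[0]*x[1] + x[1]*x[2] = -2
  r_xx[2] = x[0]*x[2] = -3
r_xx = [-3, -2, 11, -2, -3]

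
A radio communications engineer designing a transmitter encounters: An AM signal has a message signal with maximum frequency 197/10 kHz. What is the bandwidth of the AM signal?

In AM (double-sideband), the bandwidth is twice the message frequency.
BW = 2 * f_m = 2 * 197/10 kHz = 197/5 kHz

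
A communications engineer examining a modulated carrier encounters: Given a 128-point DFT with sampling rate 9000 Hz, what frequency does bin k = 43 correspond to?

The frequency of DFT bin k is: f_k = k * f_s / N
f_43 = 43 * 9000 / 128 = 48375/16 Hz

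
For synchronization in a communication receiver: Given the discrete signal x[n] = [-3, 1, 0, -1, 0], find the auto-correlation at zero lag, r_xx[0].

The auto-correlation at zero lag r_xx[0] equals the signal energy.
r_xx[0] = sum of x[n]^2 = (-3)^2 + 1^2 + 0^2 + (-1)^2 + 0^2
= 9 + 1 + 0 + 1 + 0 = 11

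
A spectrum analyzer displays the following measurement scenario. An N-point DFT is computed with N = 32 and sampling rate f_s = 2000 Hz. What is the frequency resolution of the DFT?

DFT frequency resolution = f_s / N
= 2000 / 32 = 125/2 Hz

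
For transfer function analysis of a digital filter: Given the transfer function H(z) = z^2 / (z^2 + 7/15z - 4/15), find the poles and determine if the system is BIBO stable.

Poles are roots of the denominator: z^2 + 7/15z - 4/15 = 0.
Quadratic formula: z = [-(7/15) +/- sqrt((7/15)^2 - 4*(-4/15))] / 2
Discriminant = 49/225 + 16/15 = 289/225; sqrt = 17/15.
z = (-7/15 +/- 17/15) / 2 => z = 1/3 or z = -4/5.
|p1| = 4/5, |p2| = 1/3.
For BIBO stability, all poles must lie inside the unit circle (|p| < 1).
System is STABLE since both |p| < 1.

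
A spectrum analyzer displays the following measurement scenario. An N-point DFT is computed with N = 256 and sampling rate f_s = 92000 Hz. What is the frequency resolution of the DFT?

DFT frequency resolution = f_s / N
= 92000 / 256 = 2875/8 Hz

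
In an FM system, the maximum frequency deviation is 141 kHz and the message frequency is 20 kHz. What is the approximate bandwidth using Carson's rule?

Carson's rule: BW = 2*(delta_f + f_m)
= 2*(141 + 20) kHz = 322 kHz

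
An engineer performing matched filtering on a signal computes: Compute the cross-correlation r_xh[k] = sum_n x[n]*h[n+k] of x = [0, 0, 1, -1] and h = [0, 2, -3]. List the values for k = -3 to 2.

Both sequences indexed from 0 and zero outside their support.
Lags with overlap: k = -3 to 2.
  r_xh[-3] = x[3]*h[0] = 0
  r_xh[-2] = x[2]*h[0] + x[3]*h[1] = -2
  r_xh[-1] = x[1]*h[0] + x[2]*h[1] + x[3]*h[2] = 5
  r_xh[0] = x[0]*h[0] + x[1]*h[1] + x[2]*h[2] = -3
  r_xh[1] = x[0]*h[1] + x[1]*h[2] = 0
  r_xh[2] = x[0]*h[2] = 0
r_xh = [0, -2, 5, -3, 0, 0] (for k = -3, ..., 2)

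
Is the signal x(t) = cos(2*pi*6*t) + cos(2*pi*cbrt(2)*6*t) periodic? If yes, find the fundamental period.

f1 = 6 Hz, f2 = 6*cbrt(2) Hz
Ratio f2/f1 = cbrt(2), which is irrational.
Since the frequency ratio is irrational, no common period exists.
The signal is not periodic.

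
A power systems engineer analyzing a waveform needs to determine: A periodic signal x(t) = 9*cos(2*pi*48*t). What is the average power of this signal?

Average power of A*cos(wt) is A^2/2.
P = 9^2 / 2 = 81/2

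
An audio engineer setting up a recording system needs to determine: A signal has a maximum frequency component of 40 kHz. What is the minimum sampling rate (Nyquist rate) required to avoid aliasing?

By the Nyquist-Shannon sampling theorem,
the minimum sampling rate (Nyquist rate) must be at least 2 * f_max.
Nyquist rate = 2 * 40 kHz = 80 kHz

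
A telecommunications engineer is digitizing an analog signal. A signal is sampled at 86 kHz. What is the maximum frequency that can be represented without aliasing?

The maximum frequency that can be represented without aliasing
is the Nyquist frequency: f_max = f_s / 2 = 86 kHz / 2 = 43 kHz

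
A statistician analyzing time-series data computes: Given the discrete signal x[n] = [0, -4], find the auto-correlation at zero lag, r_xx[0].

The auto-correlation at zero lag r_xx[0] equals the signal energy.
r_xx[0] = sum of x[n]^2 = 0^2 + (-4)^2
= 0 + 16 = 16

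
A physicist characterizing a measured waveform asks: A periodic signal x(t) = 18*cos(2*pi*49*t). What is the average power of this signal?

Average power of A*cos(wt) is A^2/2.
P = 18^2 / 2 = 324/2 = 162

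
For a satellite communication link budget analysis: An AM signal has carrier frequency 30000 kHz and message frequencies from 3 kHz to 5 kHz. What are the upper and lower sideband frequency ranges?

Upper sideband (USB) = fc + [fm_low, fm_high] = 30000 + [3, 5] = [30003, 30005] kHz
Lower sideband (LSB) = fc - [fm_high, fm_low] = 30000 - [5, 3] = [29995, 29997] kHz
Total occupied spectrum: 29995 kHz to 30005 kHz (plus carrier at 30000 kHz)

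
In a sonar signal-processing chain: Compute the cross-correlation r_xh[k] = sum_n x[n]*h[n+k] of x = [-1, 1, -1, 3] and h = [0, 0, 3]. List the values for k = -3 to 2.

Both sequences indexed from 0 and zero outside their support.
Lags with overlap: k = -3 to 2.
  r_xh[-3] = x[3]*h[0] = 0
  r_xh[-2] = x[2]*h[0] + x[3]*h[1] = 0
  r_xh[-1] = x[1]*h[0] + x[2]*h[1] + x[3]*h[2] = 9
  r_xh[0] = x[0]*h[0] + x[1]*h[1] + x[2]*h[2] = -3
  r_xh[1] = x[0]*h[1] + x[1]*h[2] = 3
  r_xh[2] = x[0]*h[2] = -3
r_xh = [0, 0, 9, -3, 3, -3] (for k = -3, ..., 2)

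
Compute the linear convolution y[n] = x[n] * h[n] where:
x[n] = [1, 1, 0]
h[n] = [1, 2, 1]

y[n] = sum_k x[k]*h[n-k]. Output length = len(x) + len(h) - 1 = 3 + 3 - 1 = 5.
y[0] = 1*1 = 1
y[1] = 1*1 + 1*2 = 3
y[2] = 0*1 + 1*2 + 1*1 = 3
y[3] = 0*2 + 1*1 = 1
y[4] = 0*1 = 0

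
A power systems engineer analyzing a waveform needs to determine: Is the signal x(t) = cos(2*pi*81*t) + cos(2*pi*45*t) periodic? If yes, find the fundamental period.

f1 = 81 Hz, f2 = 45 Hz
Period T1 = 1/81, T2 = 1/45
Ratio T1/T2 = 45/81, which is rational.
The signal is periodic with fundamental period T = 1/GCD(81,45) = 1/9 s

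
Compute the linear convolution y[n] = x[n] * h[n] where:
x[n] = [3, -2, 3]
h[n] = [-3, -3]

y[n] = sum_k x[k]*h[n-k]. Output length = len(x) + len(h) - 1 = 3 + 2 - 1 = 4.
y[0] = 3*-3 = -9
y[1] = -2*-3 + 3*-3 = -3
y[2] = 3*-3 + -2*-3 = -3
y[3] = 3*-3 = -9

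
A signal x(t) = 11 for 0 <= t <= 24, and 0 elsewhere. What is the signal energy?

Energy = integral of |x(t)|^2 dt over the signal duration
= 11^2 * 24 = 121 * 24 = 2904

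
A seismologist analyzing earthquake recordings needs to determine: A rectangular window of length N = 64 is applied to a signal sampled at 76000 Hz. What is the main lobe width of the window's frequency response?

For a rectangular window of length N,
the main lobe width in frequency is 2*f_s/N.
= 2*76000/64 = 2375 Hz
This determines the minimum frequency separation for resolving two sinusoids.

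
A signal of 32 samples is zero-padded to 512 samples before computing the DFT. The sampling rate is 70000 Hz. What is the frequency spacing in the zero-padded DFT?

Original DFT: N = 32, resolution = f_s/N = 70000/32 = 4375/2 Hz
Zero-padded DFT: N = 512, resolution = f_s/N = 70000/512 = 4375/32 Hz
Zero-padding interpolates the spectrum (finer frequency grid)
but does NOT improve the true spectral resolution (ability to resolve close frequencies).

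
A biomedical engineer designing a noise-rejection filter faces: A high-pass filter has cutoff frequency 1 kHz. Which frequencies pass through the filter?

A high-pass filter passes all frequencies above the cutoff frequency 1 kHz and attenuates lower frequencies.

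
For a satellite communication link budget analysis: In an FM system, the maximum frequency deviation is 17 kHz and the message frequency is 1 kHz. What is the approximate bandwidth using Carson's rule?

Carson's rule: BW = 2*(delta_f + f_m)
= 2*(17 + 1) kHz = 36 kHz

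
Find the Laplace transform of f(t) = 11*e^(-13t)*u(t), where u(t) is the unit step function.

Standard Laplace transform pair:
e^(-at)*u(t) <-> 1/(s+a)
With a = 13: L{11*e^(-13t)*u(t)} = 11/(s+13), ROC: Re(s) > -13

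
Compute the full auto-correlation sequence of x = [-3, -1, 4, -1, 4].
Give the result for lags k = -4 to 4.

r_xx[k] = sum_m x[m]*x[m+k], indexed from 0, for k = -4 to 4:
  r_xx[-4] = x[4]*x[0] = -12
  r_xx[-3] = x[3]*x[0] + x[4]*x[1] = -1
  r_xx[-2] = x[2]*x[0] + x[3]*x[1] + x[4]*x[2] = 5
  r_xx[-1] = x[1]*x[0] + x[2]*x[1] + x[3]*x[2] + x[4]*x[3] = -9
  r_xx[0] = x[0]*x[0] + x[1]*x[1] + x[2]*x[2] + x[3]*x[3] + x[4]*x[4] = 43
  r_xx[1] = x[0]*x[1] + x[1]*x[2] + x[2]*x[3] + x[3]*x[4] = -9
  r_xx[2] = x[0]*x[2] + x[1]*x[3] + x[2]*x[4] = 5
  r_xx[3] = x[0]*x[3] + x[1]*x[4] = -1
  r_xx[4] = x[0]*x[4] = -12
r_xx = [-12, -1, 5, -9, 43, -9, 5, -1, -12]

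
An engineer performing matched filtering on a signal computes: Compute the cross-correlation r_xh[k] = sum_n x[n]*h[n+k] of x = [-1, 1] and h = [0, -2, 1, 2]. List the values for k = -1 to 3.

Both sequences indexed from 0 and zero outside their support.
Lags with overlap: k = -1 to 3.
  r_xh[-1] = x[1]*h[0] = 0
  r_xh[0] = x[0]*h[0] + x[1]*h[1] = -2
  r_xh[1] = x[0]*h[1] + x[1]*h[2] = 3
  r_xh[2] = x[0]*h[2] + x[1]*h[3] = 1
  r_xh[3] = x[0]*h[3] = -2
r_xh = [0, -2, 3, 1, -2] (for k = -1, ..., 3)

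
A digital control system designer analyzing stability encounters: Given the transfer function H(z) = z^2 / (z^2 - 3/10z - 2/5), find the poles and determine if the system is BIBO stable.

Poles are roots of the denominator: z^2 - 3/10z - 2/5 = 0.
Quadratic formula: z = [-(-3/10) +/- sqrt((-3/10)^2 - 4*(-2/5))] / 2
Discriminant = 9/100 + 8/5 = 169/100; sqrt = 13/10.
z = (3/10 +/- 13/10) / 2 => z = 4/5 or z = -1/2.
|p1| = 1/2, |p2| = 4/5.
For BIBO stability, all poles must lie inside the unit circle (|p| < 1).
System is STABLE since both |p| < 1.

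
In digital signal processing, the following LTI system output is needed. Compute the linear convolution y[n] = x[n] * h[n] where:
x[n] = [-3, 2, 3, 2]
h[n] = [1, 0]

y[n] = sum_k x[k]*h[n-k]. Output length = len(x) + len(h) - 1 = 4 + 2 - 1 = 5.
y[0] = -3*1 = -3
y[1] = 2*1 + -3*0 = 2
y[2] = 3*1 + 2*0 = 3
y[3] = 2*1 + 3*0 = 2
y[4] = 2*0 = 0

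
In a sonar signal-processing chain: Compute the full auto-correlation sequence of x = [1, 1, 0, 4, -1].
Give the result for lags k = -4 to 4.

r_xx[k] = sum_m x[m]*x[m+k], indexed from 0, for k = -4 to 4:
  r_xx[-4] = x[4]*x[0] = -1
  r_xx[-3] = x[3]*x[0] + x[4]*x[1] = 3
  r_xx[-2] = x[2]*x[0] + x[3]*x[1] + x[4]*x[2] = 4
  r_xx[-1] = x[1]*x[0] + x[2]*x[1] + x[3]*x[2] + x[4]*x[3] = -3
  r_xx[0] = x[0]*x[0] + x[1]*x[1] + x[2]*x[2] + x[3]*x[3] + x[4]*x[4] = 19
  r_xx[1] = x[0]*x[1] + x[1]*x[2] + x[2]*x[3] + x[3]*x[4] = -3
  r_xx[2] = x[0]*x[2] + x[1]*x[3] + x[2]*x[4] = 4
  r_xx[3] = x[0]*x[3] + x[1]*x[4] = 3
  r_xx[4] = x[0]*x[4] = -1
r_xx = [-1, 3, 4, -3, 19, -3, 4, 3, -1]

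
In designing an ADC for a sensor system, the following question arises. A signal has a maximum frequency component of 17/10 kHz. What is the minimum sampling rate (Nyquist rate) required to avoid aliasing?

By the Nyquist-Shannon sampling theorem,
the minimum sampling rate (Nyquist rate) must be at least 2 * f_max.
Nyquist rate = 2 * 17/10 kHz = 17/5 kHz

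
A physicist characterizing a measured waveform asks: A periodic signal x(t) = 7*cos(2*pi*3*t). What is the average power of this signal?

Average power of A*cos(wt) is A^2/2.
P = 7^2 / 2 = 49/2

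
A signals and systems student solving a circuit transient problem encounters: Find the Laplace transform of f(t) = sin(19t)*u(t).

Standard pair: sin(wt)*u(t) <-> w/(s^2+w^2)
With w = 19: L{sin(19t)*u(t)} = 19/(s^2+361)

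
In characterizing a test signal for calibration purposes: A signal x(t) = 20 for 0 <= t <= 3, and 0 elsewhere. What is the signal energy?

Energy = integral of |x(t)|^2 dt over the signal duration
= 20^2 * 3 = 400 * 3 = 1200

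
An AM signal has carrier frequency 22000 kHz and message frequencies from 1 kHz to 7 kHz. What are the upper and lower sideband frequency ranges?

Upper sideband (USB) = fc + [fm_low, fm_high] = 22000 + [1, 7] = [22001, 22007] kHz
Lower sideband (LSB) = fc - [fm_high, fm_low] = 22000 - [7, 1] = [21993, 21999] kHz
Total occupied spectrum: 21993 kHz to 22007 kHz (plus carrier at 22000 kHz)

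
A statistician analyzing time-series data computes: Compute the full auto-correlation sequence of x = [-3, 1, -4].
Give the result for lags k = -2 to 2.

r_xx[k] = sum_m x[m]*x[m+k], indexed from 0, for k = -2 to 2:
  r_xx[-2] = x[2]*x[0] = 12
  r_xx[-1] = x[1]*x[0] + x[2]*x[1] = -7
  r_xx[0] = x[0]*x[0] + x[1]*x[1] + x[2]*x[2] = 26
  r_xx[1] = x[0]*x[1] + x[1]*x[2] = -7
  r_xx[2] = x[0]*x[2] = 12
r_xx = [12, -7, 26, -7, 12]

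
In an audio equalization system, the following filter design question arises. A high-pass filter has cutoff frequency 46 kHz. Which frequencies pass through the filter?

A high-pass filter passes all frequencies above the cutoff frequency 46 kHz and attenuates lower frequencies.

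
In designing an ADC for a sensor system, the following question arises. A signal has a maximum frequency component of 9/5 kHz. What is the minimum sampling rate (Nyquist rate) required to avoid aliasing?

By the Nyquist-Shannon sampling theorem,
the minimum sampling rate (Nyquist rate) must be at least 2 * f_max.
Nyquist rate = 2 * 9/5 kHz = 18/5 kHz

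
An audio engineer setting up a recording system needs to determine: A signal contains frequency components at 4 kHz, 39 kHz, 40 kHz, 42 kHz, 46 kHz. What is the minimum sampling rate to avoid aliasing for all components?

The highest frequency component is f_max = 46 kHz.
Nyquist rate = 2 * f_max = 2 * 46 kHz = 92 kHz.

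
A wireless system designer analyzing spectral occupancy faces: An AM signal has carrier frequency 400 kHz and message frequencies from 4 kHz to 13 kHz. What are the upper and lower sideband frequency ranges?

Upper sideband (USB) = fc + [fm_low, fm_high] = 400 + [4, 13] = [404, 413] kHz
Lower sideband (LSB) = fc - [fm_high, fm_low] = 400 - [13, 4] = [387, 396] kHz
Total occupied spectrum: 387 kHz to 413 kHz (plus carrier at 400 kHz)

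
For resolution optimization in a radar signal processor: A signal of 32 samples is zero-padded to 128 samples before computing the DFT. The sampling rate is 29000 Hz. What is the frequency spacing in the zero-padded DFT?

Original DFT: N = 32, resolution = f_s/N = 29000/32 = 3625/4 Hz
Zero-padded DFT: N = 128, resolution = f_s/N = 29000/128 = 3625/16 Hz
Zero-padding interpolates the spectrum (finer frequency grid)
but does NOT improve the true spectral resolution (ability to resolve close frequencies).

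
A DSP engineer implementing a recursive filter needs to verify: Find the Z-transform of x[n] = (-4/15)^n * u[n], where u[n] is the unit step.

The Z-transform of a^n * u[n] is z/(z-a) for |z| > |a|.
Here a = -4/15, so X(z) = z/(z - (-4/15)) = 15z/(15z + 4)
ROC: |z| > 4/15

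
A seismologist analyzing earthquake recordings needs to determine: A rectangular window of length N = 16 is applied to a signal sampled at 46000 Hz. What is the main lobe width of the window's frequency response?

For a rectangular window of length N,
the main lobe width in frequency is 2*f_s/N.
= 2*46000/16 = 5750 Hz
This determines the minimum frequency separation for resolving two sinusoids.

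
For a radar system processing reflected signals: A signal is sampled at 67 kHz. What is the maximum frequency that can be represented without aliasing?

The maximum frequency that can be represented without aliasing
is the Nyquist frequency: f_max = f_s / 2 = 67 kHz / 2 = 67/2 kHz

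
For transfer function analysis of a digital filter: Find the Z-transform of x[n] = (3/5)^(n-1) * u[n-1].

Time-shifting property: if X(z) = Z{x[n]}, then Z{x[n-d]} = z^(-d) * X(z)
X(z) = z/(z - 3/5) for x[n] = (3/5)^n * u[n]
Z{x[n-1]} = z^(-1) * z/(z - 3/5) = 1/(z - 3/5)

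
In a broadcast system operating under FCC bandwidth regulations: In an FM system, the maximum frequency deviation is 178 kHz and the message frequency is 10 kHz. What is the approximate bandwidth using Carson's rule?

Carson's rule: BW = 2*(delta_f + f_m)
= 2*(178 + 10) kHz = 376 kHz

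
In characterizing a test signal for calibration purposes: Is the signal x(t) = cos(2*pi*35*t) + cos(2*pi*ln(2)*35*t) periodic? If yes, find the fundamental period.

f1 = 35 Hz, f2 = 35*ln(2) Hz
Ratio f2/f1 = ln(2), which is irrational.
Since the frequency ratio is irrational, no common period exists.
The signal is not periodic.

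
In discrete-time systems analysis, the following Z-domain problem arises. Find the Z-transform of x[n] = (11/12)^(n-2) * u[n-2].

Time-shifting property: if X(z) = Z{x[n]}, then Z{x[n-d]} = z^(-d) * X(z)
X(z) = z/(z - 11/12) for x[n] = (11/12)^n * u[n]
Z{x[n-2]} = z^(-2) * z/(z - 11/12) = z^(-1)/(z - 11/12)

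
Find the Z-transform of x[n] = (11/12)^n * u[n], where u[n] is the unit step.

The Z-transform of a^n * u[n] is z/(z-a) for |z| > |a|.
Here a = 11/12, so X(z) = z/(z - (11/12)) = 12z/(12z - 11)
ROC: |z| > 11/12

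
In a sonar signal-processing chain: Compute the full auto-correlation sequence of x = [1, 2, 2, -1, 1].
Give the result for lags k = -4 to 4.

r_xx[k] = sum_m x[m]*x[m+k], indexed from 0, for k = -4 to 4:
  r_xx[-4] = x[4]*x[0] = 1
  r_xx[-3] = x[3]*x[0] + x[4]*x[1] = 1
  r_xx[-2] = x[2]*x[0] + x[3]*x[1] + x[4]*x[2] = 2
  r_xx[-1] = x[1]*x[0] + x[2]*x[1] + x[3]*x[2] + x[4]*x[3] = 3
  r_xx[0] = x[0]*x[0] + x[1]*x[1] + x[2]*x[2] + x[3]*x[3] + x[4]*x[4] = 11
  r_xx[1] = x[0]*x[1] + x[1]*x[2] + x[2]*x[3] + x[3]*x[4] = 3
  r_xx[2] = x[0]*x[2] + x[1]*x[3] + x[2]*x[4] = 2
  r_xx[3] = x[0]*x[3] + x[1]*x[4] = 1
  r_xx[4] = x[0]*x[4] = 1
r_xx = [1, 1, 2, 3, 11, 3, 2, 1, 1]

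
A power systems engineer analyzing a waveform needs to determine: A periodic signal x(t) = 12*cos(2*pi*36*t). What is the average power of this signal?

Average power of A*cos(wt) is A^2/2.
P = 12^2 / 2 = 144/2 = 72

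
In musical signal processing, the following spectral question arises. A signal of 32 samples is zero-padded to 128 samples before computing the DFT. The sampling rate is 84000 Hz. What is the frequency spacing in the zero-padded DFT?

Original DFT: N = 32, resolution = f_s/N = 84000/32 = 2625 Hz
Zero-padded DFT: N = 128, resolution = f_s/N = 84000/128 = 2625/4 Hz
Zero-padding interpolates the spectrum (finer frequency grid)
but does NOT improve the true spectral resolution (ability to resolve close frequencies).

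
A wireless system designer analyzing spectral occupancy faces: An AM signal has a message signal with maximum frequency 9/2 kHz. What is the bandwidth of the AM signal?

In AM (double-sideband), the bandwidth is twice the message frequency.
BW = 2 * f_m = 2 * 9/2 kHz = 9 kHz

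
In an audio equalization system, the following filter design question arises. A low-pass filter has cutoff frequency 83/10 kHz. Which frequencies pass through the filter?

A low-pass filter passes all frequencies below the cutoff frequency 83/10 kHz and attenuates higher frequencies.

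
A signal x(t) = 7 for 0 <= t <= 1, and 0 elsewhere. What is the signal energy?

Energy = integral of |x(t)|^2 dt over the signal duration
= 7^2 * 1 = 49 * 1 = 49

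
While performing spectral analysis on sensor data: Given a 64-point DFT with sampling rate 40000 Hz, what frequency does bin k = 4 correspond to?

The frequency of DFT bin k is: f_k = k * f_s / N
f_4 = 4 * 40000 / 64 = 2500 Hz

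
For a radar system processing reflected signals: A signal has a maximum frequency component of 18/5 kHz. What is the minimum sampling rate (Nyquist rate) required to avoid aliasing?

By the Nyquist-Shannon sampling theorem,
the minimum sampling rate (Nyquist rate) must be at least 2 * f_max.
Nyquist rate = 2 * 18/5 kHz = 36/5 kHz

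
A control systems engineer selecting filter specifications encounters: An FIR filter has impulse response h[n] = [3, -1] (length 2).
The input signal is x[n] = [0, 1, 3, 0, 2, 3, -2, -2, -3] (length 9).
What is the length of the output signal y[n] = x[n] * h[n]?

For linear convolution, the output length is:
len(y) = len(x) + len(h) - 1 = 9 + 2 - 1 = 10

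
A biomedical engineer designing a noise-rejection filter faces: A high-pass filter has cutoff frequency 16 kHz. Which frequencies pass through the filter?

A high-pass filter passes all frequencies above the cutoff frequency 16 kHz and attenuates lower frequencies.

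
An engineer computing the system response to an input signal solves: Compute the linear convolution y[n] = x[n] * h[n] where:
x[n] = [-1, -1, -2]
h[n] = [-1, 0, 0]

y[n] = sum_k x[k]*h[n-k]. Output length = len(x) + len(h) - 1 = 3 + 3 - 1 = 5.
y[0] = -1*-1 = 1
y[1] = -1*-1 + -1*0 = 1
y[2] = -2*-1 + -1*0 + -1*0 = 2
y[3] = -2*0 + -1*0 = 0
y[4] = -2*0 = 0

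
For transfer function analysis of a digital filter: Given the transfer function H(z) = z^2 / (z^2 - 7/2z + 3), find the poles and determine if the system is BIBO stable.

Poles are roots of the denominator: z^2 - 7/2z + 3 = 0.
Quadratic formula: z = [-(-7/2) +/- sqrt((-7/2)^2 - 4*(3))] / 2
Discriminant = 49/4 - 12 = 1/4; sqrt = 1/2.
z = (7/2 +/- 1/2) / 2 => z = 2 or z = 3/2.
|p1| = 3/2, |p2| = 2.
For BIBO stability, all poles must lie inside the unit circle (|p| < 1).
System is UNSTABLE since at least one |p| >= 1.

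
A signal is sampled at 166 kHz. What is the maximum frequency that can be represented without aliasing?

The maximum frequency that can be represented without aliasing
is the Nyquist frequency: f_max = f_s / 2 = 166 kHz / 2 = 83 kHz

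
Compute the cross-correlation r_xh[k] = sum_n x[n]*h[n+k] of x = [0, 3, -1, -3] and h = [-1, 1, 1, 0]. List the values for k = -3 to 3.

Both sequences indexed from 0 and zero outside their support.
Lags with overlap: k = -3 to 3.
  r_xh[-3] = x[3]*h[0] = 3
  r_xh[-2] = x[2]*h[0] + x[3]*h[1] = -2
  r_xh[-1] = x[1]*h[0] + x[2]*h[1] + x[3]*h[2] = -7
  r_xh[0] = x[0]*h[0] + x[1]*h[1] + x[2]*h[2] + x[3]*h[3] = 2
  r_xh[1] = x[0]*h[1] + x[1]*h[2] + x[2]*h[3] = 3
  r_xh[2] = x[0]*h[2] + x[1]*h[3] = 0
  r_xh[3] = x[0]*h[3] = 0
r_xh = [3, -2, -7, 2, 3, 0, 0] (for k = -3, ..., 3)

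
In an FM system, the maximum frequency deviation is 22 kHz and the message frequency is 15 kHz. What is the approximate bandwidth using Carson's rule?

Carson's rule: BW = 2*(delta_f + f_m)
= 2*(22 + 15) kHz = 74 kHz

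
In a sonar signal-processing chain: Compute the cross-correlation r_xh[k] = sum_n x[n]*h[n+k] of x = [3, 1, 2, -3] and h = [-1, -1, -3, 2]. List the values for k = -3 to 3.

Both sequences indexed from 0 and zero outside their support.
Lags with overlap: k = -3 to 3.
  r_xh[-3] = x[3]*h[0] = 3
  r_xh[-2] = x[2]*h[0] + x[3]*h[1] = 1
  r_xh[-1] = x[1]*h[0] + x[2]*h[1] + x[3]*h[2] = 6
  r_xh[0] = x[0]*h[0] + x[1]*h[1] + x[2]*h[2] + x[3]*h[3] = -16
  r_xh[1] = x[0]*h[1] + x[1]*h[2] + x[2]*h[3] = -2
  r_xh[2] = x[0]*h[2] + x[1]*h[3] = -7
  r_xh[3] = x[0]*h[3] = 6
r_xh = [3, 1, 6, -16, -2, -7, 6] (for k = -3, ..., 3)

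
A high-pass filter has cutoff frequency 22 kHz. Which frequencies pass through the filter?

A high-pass filter passes all frequencies above the cutoff frequency 22 kHz and attenuates lower frequencies.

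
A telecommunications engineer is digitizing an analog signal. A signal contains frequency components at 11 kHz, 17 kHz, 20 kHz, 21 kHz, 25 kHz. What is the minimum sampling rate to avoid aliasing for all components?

The highest frequency component is f_max = 25 kHz.
Nyquist rate = 2 * f_max = 2 * 25 kHz = 50 kHz.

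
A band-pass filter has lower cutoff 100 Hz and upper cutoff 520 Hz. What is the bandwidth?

Bandwidth = f_high - f_low
= 520 Hz - 100 Hz = 420 Hz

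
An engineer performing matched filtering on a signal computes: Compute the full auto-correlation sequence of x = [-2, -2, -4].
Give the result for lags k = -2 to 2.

r_xx[k] = sum_m x[m]*x[m+k], indexed from 0, for k = -2 to 2:
  r_xx[-2] = x[2]*x[0] = 8
  r_xx[-1] = x[1]*x[0] + x[2]*x[1] = 12
  r_xx[0] = x[0]*x[0] + x[1]*x[1] + x[2]*x[2] = 24
  r_xx[1] = x[0]*x[1] + x[1]*x[2] = 12
  r_xx[2] = x[0]*x[2] = 8
r_xx = [8, 12, 24, 12, 8]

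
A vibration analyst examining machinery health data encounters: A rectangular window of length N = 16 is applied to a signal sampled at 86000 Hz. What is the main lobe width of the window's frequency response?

For a rectangular window of length N,
the main lobe width in frequency is 2*f_s/N.
= 2*86000/16 = 10750 Hz
This determines the minimum frequency separation for resolving two sinusoids.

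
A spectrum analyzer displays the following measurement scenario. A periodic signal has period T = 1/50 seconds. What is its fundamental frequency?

The fundamental frequency is the reciprocal of the period.
f = 1/T = 1/(1/50) = 50 Hz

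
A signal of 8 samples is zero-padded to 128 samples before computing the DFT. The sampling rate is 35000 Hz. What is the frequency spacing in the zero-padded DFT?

Original DFT: N = 8, resolution = f_s/N = 35000/8 = 4375 Hz
Zero-padded DFT: N = 128, resolution = f_s/N = 35000/128 = 4375/16 Hz
Zero-padding interpolates the spectrum (finer frequency grid)
but does NOT improve the true spectral resolution (ability to resolve close frequencies).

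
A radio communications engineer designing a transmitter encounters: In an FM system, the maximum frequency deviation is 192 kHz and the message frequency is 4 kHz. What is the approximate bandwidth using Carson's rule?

Carson's rule: BW = 2*(delta_f + f_m)
= 2*(192 + 4) kHz = 392 kHz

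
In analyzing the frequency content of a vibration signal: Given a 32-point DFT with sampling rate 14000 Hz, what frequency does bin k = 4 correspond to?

The frequency of DFT bin k is: f_k = k * f_s / N
f_4 = 4 * 14000 / 32 = 1750 Hz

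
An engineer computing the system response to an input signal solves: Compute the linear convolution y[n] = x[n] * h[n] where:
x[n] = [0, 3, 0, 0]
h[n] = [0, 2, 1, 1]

y[n] = sum_k x[k]*h[n-k]. Output length = len(x) + len(h) - 1 = 4 + 4 - 1 = 7.
y[0] = 0*0 = 0
y[1] = 3*0 + 0*2 = 0
y[2] = 0*0 + 3*2 + 0*1 = 6
y[3] = 0*0 + 0*2 + 3*1 + 0*1 = 3
y[4] = 0*2 + 0*1 + 3*1 = 3
y[5] = 0*1 + 0*1 = 0
y[6] = 0*1 = 0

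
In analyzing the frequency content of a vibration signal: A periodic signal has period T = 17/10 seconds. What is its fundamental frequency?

The fundamental frequency is the reciprocal of the period.
f = 1/T = 1/(17/10) = 10/17 Hz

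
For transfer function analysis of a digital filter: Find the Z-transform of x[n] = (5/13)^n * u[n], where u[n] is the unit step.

The Z-transform of a^n * u[n] is z/(z-a) for |z| > |a|.
Here a = 5/13, so X(z) = z/(z - (5/13)) = 13z/(13z - 5)
ROC: |z| > 5/13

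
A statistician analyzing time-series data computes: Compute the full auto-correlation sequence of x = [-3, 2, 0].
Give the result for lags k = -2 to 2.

r_xx[k] = sum_m x[m]*x[m+k], indexed from 0, for k = -2 to 2:
  r_xx[-2] = x[2]*x[0] = 0
  r_xx[-1] = x[1]*x[0] + x[2]*x[1] = -6
  r_xx[0] = x[0]*x[0] + x[1]*x[1] + x[2]*x[2] = 13
  r_xx[1] = x[0]*x[1] + x[1]*x[2] = -6
  r_xx[2] = x[0]*x[2] = 0
r_xx = [0, -6, 13, -6, 0]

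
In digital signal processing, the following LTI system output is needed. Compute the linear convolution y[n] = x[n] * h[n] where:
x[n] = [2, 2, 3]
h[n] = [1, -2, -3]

y[n] = sum_k x[k]*h[n-k]. Output length = len(x) + len(h) - 1 = 3 + 3 - 1 = 5.
y[0] = 2*1 = 2
y[1] = 2*1 + 2*-2 = -2
y[2] = 3*1 + 2*-2 + 2*-3 = -7
y[3] = 3*-2 + 2*-3 = -12
y[4] = 3*-3 = -9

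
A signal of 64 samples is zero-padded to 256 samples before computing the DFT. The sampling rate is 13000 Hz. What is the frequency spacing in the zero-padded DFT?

Original DFT: N = 64, resolution = f_s/N = 13000/64 = 1625/8 Hz
Zero-padded DFT: N = 256, resolution = f_s/N = 13000/256 = 1625/32 Hz
Zero-padding interpolates the spectrum (finer frequency grid)
but does NOT improve the true spectral resolution (ability to resolve close frequencies).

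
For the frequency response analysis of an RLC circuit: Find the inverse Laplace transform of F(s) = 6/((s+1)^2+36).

Standard pair: w/((s+a)^2+w^2) <-> e^(-at)*sin(wt)*u(t)
With a=1, w=6: f(t) = e^(-t)*sin(6t)*u(t)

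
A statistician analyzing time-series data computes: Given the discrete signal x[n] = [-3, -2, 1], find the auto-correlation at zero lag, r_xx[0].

The auto-correlation at zero lag r_xx[0] equals the signal energy.
r_xx[0] = sum of x[n]^2 = (-3)^2 + (-2)^2 + 1^2
= 9 + 4 + 1 = 14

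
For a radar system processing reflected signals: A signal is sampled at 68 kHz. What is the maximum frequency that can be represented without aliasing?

The maximum frequency that can be represented without aliasing
is the Nyquist frequency: f_max = f_s / 2 = 68 kHz / 2 = 34 kHz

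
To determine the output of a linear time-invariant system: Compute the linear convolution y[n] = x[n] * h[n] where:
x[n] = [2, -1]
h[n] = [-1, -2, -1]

y[n] = sum_k x[k]*h[n-k]. Output length = len(x) + len(h) - 1 = 2 + 3 - 1 = 4.
y[0] = 2*-1 = -2
y[1] = -1*-1 + 2*-2 = -3
y[2] = -1*-2 + 2*-1 = 0
y[3] = -1*-1 = 1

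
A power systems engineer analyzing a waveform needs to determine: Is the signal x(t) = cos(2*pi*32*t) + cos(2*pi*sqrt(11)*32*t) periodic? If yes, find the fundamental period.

f1 = 32 Hz, f2 = 32*sqrt(11) Hz
Ratio f2/f1 = sqrt(11), which is irrational.
Since the frequency ratio is irrational, no common period exists.
The signal is not periodic.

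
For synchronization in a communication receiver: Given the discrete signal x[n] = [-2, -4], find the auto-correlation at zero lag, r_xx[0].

The auto-correlation at zero lag r_xx[0] equals the signal energy.
r_xx[0] = sum of x[n]^2 = (-2)^2 + (-4)^2
= 4 + 16 = 20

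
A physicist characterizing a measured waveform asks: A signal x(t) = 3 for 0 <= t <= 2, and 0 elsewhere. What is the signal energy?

Energy = integral of |x(t)|^2 dt over the signal duration
= 3^2 * 2 = 9 * 2 = 18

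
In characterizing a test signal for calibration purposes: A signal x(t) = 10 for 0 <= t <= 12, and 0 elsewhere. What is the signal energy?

Energy = integral of |x(t)|^2 dt over the signal duration
= 10^2 * 12 = 100 * 12 = 1200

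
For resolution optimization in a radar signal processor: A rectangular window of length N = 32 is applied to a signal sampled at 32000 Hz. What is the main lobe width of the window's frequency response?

For a rectangular window of length N,
the main lobe width in frequency is 2*f_s/N.
= 2*32000/32 = 2000 Hz
This determines the minimum frequency separation for resolving two sinusoids.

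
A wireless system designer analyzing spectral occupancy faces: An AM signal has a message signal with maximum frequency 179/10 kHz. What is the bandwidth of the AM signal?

In AM (double-sideband), the bandwidth is twice the message frequency.
BW = 2 * f_m = 2 * 179/10 kHz = 179/5 kHz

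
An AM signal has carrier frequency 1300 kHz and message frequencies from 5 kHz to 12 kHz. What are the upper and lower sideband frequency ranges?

Upper sideband (USB) = fc + [fm_low, fm_high] = 1300 + [5, 12] = [1305, 1312] kHz
Lower sideband (LSB) = fc - [fm_high, fm_low] = 1300 - [12, 5] = [1288, 1295] kHz
Total occupied spectrum: 1288 kHz to 1312 kHz (plus carrier at 1300 kHz)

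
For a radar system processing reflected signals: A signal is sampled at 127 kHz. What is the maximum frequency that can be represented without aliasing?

The maximum frequency that can be represented without aliasing
is the Nyquist frequency: f_max = f_s / 2 = 127 kHz / 2 = 127/2 kHz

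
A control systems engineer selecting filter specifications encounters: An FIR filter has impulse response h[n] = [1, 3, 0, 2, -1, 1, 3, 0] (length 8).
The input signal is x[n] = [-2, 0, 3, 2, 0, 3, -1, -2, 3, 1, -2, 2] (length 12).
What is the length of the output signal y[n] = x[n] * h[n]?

For linear convolution, the output length is:
len(y) = len(x) + len(h) - 1 = 12 + 8 - 1 = 19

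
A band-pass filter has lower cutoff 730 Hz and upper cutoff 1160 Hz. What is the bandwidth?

Bandwidth = f_high - f_low
= 1160 Hz - 730 Hz = 430 Hz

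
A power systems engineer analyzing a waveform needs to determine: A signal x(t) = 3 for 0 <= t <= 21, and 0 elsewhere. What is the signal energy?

Energy = integral of |x(t)|^2 dt over the signal duration
= 3^2 * 21 = 9 * 21 = 189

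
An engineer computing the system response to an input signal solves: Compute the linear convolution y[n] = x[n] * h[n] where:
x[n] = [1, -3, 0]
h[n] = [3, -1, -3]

y[n] = sum_k x[k]*h[n-k]. Output length = len(x) + len(h) - 1 = 3 + 3 - 1 = 5.
y[0] = 1*3 = 3
y[1] = -3*3 + 1*-1 = -10
y[2] = 0*3 + -3*-1 + 1*-3 = 0
y[3] = 0*-1 + -3*-3 = 9
y[4] = 0*-3 = 0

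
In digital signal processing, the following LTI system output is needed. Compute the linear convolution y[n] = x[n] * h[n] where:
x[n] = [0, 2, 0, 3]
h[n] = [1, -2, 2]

y[n] = sum_k x[k]*h[n-k]. Output length = len(x) + len(h) - 1 = 4 + 3 - 1 = 6.
y[0] = 0*1 = 0
y[1] = 2*1 + 0*-2 = 2
y[2] = 0*1 + 2*-2 + 0*2 = -4
y[3] = 3*1 + 0*-2 + 2*2 = 7
y[4] = 3*-2 + 0*2 = -6
y[5] = 3*2 = 6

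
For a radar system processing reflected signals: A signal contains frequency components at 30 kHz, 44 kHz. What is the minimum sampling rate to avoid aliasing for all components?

The highest frequency component is f_max = 44 kHz.
Nyquist rate = 2 * f_max = 2 * 44 kHz = 88 kHz.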